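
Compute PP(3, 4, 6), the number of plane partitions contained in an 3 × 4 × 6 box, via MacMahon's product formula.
PP(3, 4, 6) = 457380

Evaluate the triple product over i = 1..3, j = 1..4, k = 1..6. The factors are (2/1) · (3/2) · (4/3) · (5/4) · (6/5) · (7/6) · (3/2) · (4/3) · … (72 factors total). The numerators and denominators telescope so the product is an integer; carrying out the multiplication exactly gives PP(3, 4, 6) = 457380.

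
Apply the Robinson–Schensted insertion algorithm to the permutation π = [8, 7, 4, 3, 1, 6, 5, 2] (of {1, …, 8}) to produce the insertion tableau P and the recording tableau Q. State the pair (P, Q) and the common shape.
P = [1, 2] / [3, 5] / [4, 6] / [7] / [8];  Q = [1, 6] / [2, 7] / [3, 8] / [4] / [5];  common shape = (2, 2, 2, 1, 1)

Row-insert the values π_1, π_2, … into P one at a time, bumping the leftmost entry strictly greater than the inserted value down to the next row. The recording tableau Q records, in position (i, j), the step at which that cell was added to P.
  Insert 8 (step 1): P = [8];  Q = [1]
  Insert 7 (step 2): P = [7] / [8];  Q = [1] / [2]
  Insert 4 (step 3): P = [4] / [7] / [8];  Q = [1] / [2] / [3]
  Insert 3 (step 4): P = [3] / [4] / [7] / [8];  Q = [1] / [2] / [3] / [4]
  Insert 1 (step 5): P = [1] / [3] / [4] / [7] / [8];  Q = [1] / [2] / [3] / [4] / [5]
  Insert 6 (step 6): P = [1, 6] / [3] / [4] / [7] / [8];  Q = [1, 6] / [2] / [3] / [4] / [5]
  Insert 5 (step 7): P = [1, 5] / [3, 6] / [4] / [7] / [8];  Q = [1, 6] / [2, 7] / [3] / [4] / [5]
  Insert 2 (step 8): P = [1, 2] / [3, 5] / [4, 6] / [7] / [8];  Q = [1, 6] / [2, 7] / [3, 8] / [4] / [5]
Final shape: (2, 2, 2, 1, 1).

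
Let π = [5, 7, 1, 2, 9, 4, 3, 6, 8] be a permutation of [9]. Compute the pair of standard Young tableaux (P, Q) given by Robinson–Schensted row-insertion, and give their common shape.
P = [1, 2, 3, 6, 8] / [4, 7, 9] / [5];  Q = [1, 2, 5, 8, 9] / [3, 4, 6] / [7];  common shape = (5, 3, 1)

Row-insert the values π_1, π_2, … into P one at a time, bumping the leftmost entry strictly greater than the inserted value down to the next row. The recording tableau Q records, in position (i, j), the step at which that cell was added to P.
  Insert 5 (step 1): P = [5];  Q = [1]
  Insert 7 (step 2): P = [5, 7];  Q = [1, 2]
  Insert 1 (step 3): P = [1, 7] / [5];  Q = [1, 2] / [3]
  Insert 2 (step 4): P = [1, 2] / [5, 7];  Q = [1, 2] / [3, 4]
  Insert 9 (step 5): P = [1, 2, 9] / [5, 7];  Q = [1, 2, 5] / [3, 4]
  Insert 4 (step 6): P = [1, 2, 4] / [5, 7, 9];  Q = [1, 2, 5] / [3, 4, 6]
  Insert 3 (step 7): P = [1, 2, 3] / [4, 7, 9] / [5];  Q = [1, 2, 5] / [3, 4, 6] / [7]
  Insert 6 (step 8): P = [1, 2, 3, 6] / [4, 7, 9] / [5];  Q = [1, 2, 5, 8] / [3, 4, 6] / [7]
  Insert 8 (step 9): P = [1, 2, 3, 6, 8] / [4, 7, 9] / [5];  Q = [1, 2, 5, 8, 9] / [3, 4, 6] / [7]
Final shape: (5, 3, 1).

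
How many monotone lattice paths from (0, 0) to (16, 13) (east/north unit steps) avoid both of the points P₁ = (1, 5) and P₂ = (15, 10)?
Number of paths = 52126063

Inclusion–exclusion. Total paths: C(29, 16) = 67863915. Through P₁: C(6, 1)·C(23, 15) = 2941884. Through P₂: C(25, 15)·C(4, 1) = 13075040. Since P₁ is strictly southwest of P₂, a monotone path through both must visit P₁ then P₂; paths through both = C(6, 1)·C(19, 14)·C(4, 1) = 279072. Avoid both = 67863915 − 2941884 − 13075040 + 279072 = 52126063.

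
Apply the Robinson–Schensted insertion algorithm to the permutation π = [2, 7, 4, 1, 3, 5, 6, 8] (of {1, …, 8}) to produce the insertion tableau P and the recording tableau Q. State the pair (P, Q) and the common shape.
P = [1, 3, 5, 6, 8] / [2, 4] / [7];  Q = [1, 2, 6, 7, 8] / [3, 5] / [4];  common shape = (5, 2, 1)

Row-insert the values π_1, π_2, … into P one at a time, bumping the leftmost entry strictly greater than the inserted value down to the next row. The recording tableau Q records, in position (i, j), the step at which that cell was added to P.
  Insert 2 (step 1): P = [2];  Q = [1]
  Insert 7 (step 2): P = [2, 7];  Q = [1, 2]
  Insert 4 (step 3): P = [2, 4] / [7];  Q = [1, 2] / [3]
  Insert 1 (step 4): P = [1, 4] / [2] / [7];  Q = [1, 2] / [3] / [4]
  Insert 3 (step 5): P = [1, 3] / [2, 4] / [7];  Q = [1, 2] / [3, 5] / [4]
  Insert 5 (step 6): P = [1, 3, 5] / [2, 4] / [7];  Q = [1, 2, 6] / [3, 5] / [4]
  Insert 6 (step 7): P = [1, 3, 5, 6] / [2, 4] / [7];  Q = [1, 2, 6, 7] / [3, 5] / [4]
  Insert 8 (step 8): P = [1, 3, 5, 6, 8] / [2, 4] / [7];  Q = [1, 2, 6, 7, 8] / [3, 5] / [4]
Final shape: (5, 2, 1).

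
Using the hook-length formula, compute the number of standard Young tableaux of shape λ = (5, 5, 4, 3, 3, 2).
# SYT of shape (5, 5, 4, 3, 3, 2) = 1066965900

Hook-length formula: f^λ = n! / Π hook(c), product over all cells c of the Young diagram. For λ = (5, 5, 4, 3, 3, 2), n = 22 boxes. Hook lengths by row (left-to-right, top-to-bottom): [10, 9, 7, 4, 2]; [9, 8, 6, 3, 1]; [7, 6, 4, 1]; [5, 4, 2]; [4, 3, 1]; [2, 1]. Product of hooks = 1053455155200. So f^λ = 22! / 1053455155200 = 1124000727777607680000 / 1053455155200 = 1066965900.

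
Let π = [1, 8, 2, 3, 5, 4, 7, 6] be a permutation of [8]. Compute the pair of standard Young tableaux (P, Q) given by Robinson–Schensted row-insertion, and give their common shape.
P = [1, 2, 3, 4, 6] / [5, 7] / [8];  Q = [1, 2, 4, 5, 7] / [3, 8] / [6];  common shape = (5, 2, 1)

Row-insert the values π_1, π_2, … into P one at a time, bumping the leftmost entry strictly greater than the inserted value down to the next row. The recording tableau Q records, in position (i, j), the step at which that cell was added to P.
  Insert 1 (step 1): P = [1];  Q = [1]
  Insert 8 (step 2): P = [1, 8];  Q = [1, 2]
  Insert 2 (step 3): P = [1, 2] / [8];  Q = [1, 2] / [3]
  Insert 3 (step 4): P = [1, 2, 3] / [8];  Q = [1, 2, 4] / [3]
  Insert 5 (step 5): P = [1, 2, 3, 5] / [8];  Q = [1, 2, 4, 5] / [3]
  Insert 4 (step 6): P = [1, 2, 3, 4] / [5] / [8];  Q = [1, 2, 4, 5] / [3] / [6]
  Insert 7 (step 7): P = [1, 2, 3, 4, 7] / [5] / [8];  Q = [1, 2, 4, 5, 7] / [3] / [6]
  Insert 6 (step 8): P = [1, 2, 3, 4, 6] / [5, 7] / [8];  Q = [1, 2, 4, 5, 7] / [3, 8] / [6]
Final shape: (5, 2, 1).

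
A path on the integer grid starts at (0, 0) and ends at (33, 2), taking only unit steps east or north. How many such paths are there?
Number of paths = 595

A monotone lattice path from (0, 0) to (33, 2) consists of 33 east steps and 2 north steps in some order, so it is determined by which 33 of the 35 steps are east. The count is C(35, 33) = 595.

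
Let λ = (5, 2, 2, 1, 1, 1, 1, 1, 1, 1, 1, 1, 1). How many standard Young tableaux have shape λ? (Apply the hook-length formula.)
# SYT of shape (5, 2, 2, 1, 1, 1, 1, 1, 1, 1, 1, 1, 1) = 175560

Hook-length formula: f^λ = n! / Π hook(c), product over all cells c of the Young diagram. For λ = (5, 2, 2, 1, 1, 1, 1, 1, 1, 1, 1, 1, 1), n = 19 boxes. Hook lengths by row (left-to-right, top-to-bottom): [17, 6, 3, 2, 1]; [13, 2]; [12, 1]; [10]; [9]; [8]; [7]; [6]; [5]; [4]; [3]; [2]; [1]. Product of hooks = 692897587200. So f^λ = 19! / 692897587200 = 121645100408832000 / 692897587200 = 175560.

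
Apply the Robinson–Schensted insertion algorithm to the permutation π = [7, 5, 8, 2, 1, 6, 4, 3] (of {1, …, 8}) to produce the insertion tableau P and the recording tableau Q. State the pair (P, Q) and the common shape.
P = [1, 3] / [2, 4] / [5, 6] / [7, 8];  Q = [1, 3] / [2, 6] / [4, 7] / [5, 8];  common shape = (2, 2, 2, 2)

Row-insert the values π_1, π_2, … into P one at a time, bumping the leftmost entry strictly greater than the inserted value down to the next row. The recording tableau Q records, in position (i, j), the step at which that cell was added to P.
  Insert 7 (step 1): P = [7];  Q = [1]
  Insert 5 (step 2): P = [5] / [7];  Q = [1] / [2]
  Insert 8 (step 3): P = [5, 8] / [7];  Q = [1, 3] / [2]
  Insert 2 (step 4): P = [2, 8] / [5] / [7];  Q = [1, 3] / [2] / [4]
  Insert 1 (step 5): P = [1, 8] / [2] / [5] / [7];  Q = [1, 3] / [2] / [4] / [5]
  Insert 6 (step 6): P = [1, 6] / [2, 8] / [5] / [7];  Q = [1, 3] / [2, 6] / [4] / [5]
  Insert 4 (step 7): P = [1, 4] / [2, 6] / [5, 8] / [7];  Q = [1, 3] / [2, 6] / [4, 7] / [5]
  Insert 3 (step 8): P = [1, 3] / [2, 4] / [5, 6] / [7, 8];  Q = [1, 3] / [2, 6] / [4, 7] / [5, 8]
Final shape: (2, 2, 2, 2).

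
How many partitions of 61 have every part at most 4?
p(61, parts ≤ 4) = 1991

Use the recurrence p(n, m) = p(n, m−1) + p(n−m, m): either the largest part is < m (count p(n, m−1)) or the largest part is exactly m (remove one copy of m, count p(n−m, m)). With p(0, ·) = 1 this gives p(61, parts ≤ 4) = 1991. (By conjugating Young diagrams, this also counts partitions of 61 into at most 4 parts.)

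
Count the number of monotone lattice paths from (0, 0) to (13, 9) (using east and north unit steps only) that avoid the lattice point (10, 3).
Number of paths = 473396

Total paths from (0, 0) to (13, 9): C(22, 13) = 497420. Paths through (10, 3): (paths (0, 0) → (10, 3)) × (paths (10, 3) → (13, 9)) = C(13, 10) · C(9, 3) = 286 · 84 = 24024. Avoidance count = 497420 − 24024 = 473396.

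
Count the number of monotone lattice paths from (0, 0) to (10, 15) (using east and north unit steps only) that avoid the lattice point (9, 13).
Number of paths = 1776500

Total paths from (0, 0) to (10, 15): C(25, 10) = 3268760. Paths through (9, 13): (paths (0, 0) → (9, 13)) × (paths (9, 13) → (10, 15)) = C(22, 9) · C(3, 1) = 497420 · 3 = 1492260. Avoidance count = 3268760 − 1492260 = 1776500.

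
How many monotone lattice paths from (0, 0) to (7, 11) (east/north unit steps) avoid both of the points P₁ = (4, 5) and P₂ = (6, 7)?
Number of paths = 16440

Inclusion–exclusion. Total paths: C(18, 7) = 31824. Through P₁: C(9, 4)·C(9, 3) = 10584. Through P₂: C(13, 6)·C(5, 1) = 8580. Since P₁ is strictly southwest of P₂, a monotone path through both must visit P₁ then P₂; paths through both = C(9, 4)·C(4, 2)·C(5, 1) = 3780. Avoid both = 31824 − 10584 − 8580 + 3780 = 16440.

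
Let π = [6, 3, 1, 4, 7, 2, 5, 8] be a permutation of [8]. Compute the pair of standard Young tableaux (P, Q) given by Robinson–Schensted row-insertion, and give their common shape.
P = [1, 2, 5, 8] / [3, 4, 7] / [6];  Q = [1, 4, 5, 8] / [2, 6, 7] / [3];  common shape = (4, 3, 1)

Row-insert the values π_1, π_2, … into P one at a time, bumping the leftmost entry strictly greater than the inserted value down to the next row. The recording tableau Q records, in position (i, j), the step at which that cell was added to P.
  Insert 6 (step 1): P = [6];  Q = [1]
  Insert 3 (step 2): P = [3] / [6];  Q = [1] / [2]
  Insert 1 (step 3): P = [1] / [3] / [6];  Q = [1] / [2] / [3]
  Insert 4 (step 4): P = [1, 4] / [3] / [6];  Q = [1, 4] / [2] / [3]
  Insert 7 (step 5): P = [1, 4, 7] / [3] / [6];  Q = [1, 4, 5] / [2] / [3]
  Insert 2 (step 6): P = [1, 2, 7] / [3, 4] / [6];  Q = [1, 4, 5] / [2, 6] / [3]
  Insert 5 (step 7): P = [1, 2, 5] / [3, 4, 7] / [6];  Q = [1, 4, 5] / [2, 6, 7] / [3]
  Insert 8 (step 8): P = [1, 2, 5, 8] / [3, 4, 7] / [6];  Q = [1, 4, 5, 8] / [2, 6, 7] / [3]
Final shape: (4, 3, 1).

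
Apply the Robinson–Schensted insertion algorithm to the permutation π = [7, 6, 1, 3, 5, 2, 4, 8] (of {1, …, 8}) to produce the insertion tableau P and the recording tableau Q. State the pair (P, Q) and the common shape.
P = [1, 2, 4, 8] / [3, 5] / [6] / [7];  Q = [1, 4, 5, 8] / [2, 7] / [3] / [6];  common shape = (4, 2, 1, 1)

Row-insert the values π_1, π_2, … into P one at a time, bumping the leftmost entry strictly greater than the inserted value down to the next row. The recording tableau Q records, in position (i, j), the step at which that cell was added to P.
  Insert 7 (step 1): P = [7];  Q = [1]
  Insert 6 (step 2): P = [6] / [7];  Q = [1] / [2]
  Insert 1 (step 3): P = [1] / [6] / [7];  Q = [1] / [2] / [3]
  Insert 3 (step 4): P = [1, 3] / [6] / [7];  Q = [1, 4] / [2] / [3]
  Insert 5 (step 5): P = [1, 3, 5] / [6] / [7];  Q = [1, 4, 5] / [2] / [3]
  Insert 2 (step 6): P = [1, 2, 5] / [3] / [6] / [7];  Q = [1, 4, 5] / [2] / [3] / [6]
  Insert 4 (step 7): P = [1, 2, 4] / [3, 5] / [6] / [7];  Q = [1, 4, 5] / [2, 7] / [3] / [6]
  Insert 8 (step 8): P = [1, 2, 4, 8] / [3, 5] / [6] / [7];  Q = [1, 4, 5, 8] / [2, 7] / [3] / [6]
Final shape: (4, 2, 1, 1).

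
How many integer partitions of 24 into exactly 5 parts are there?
p(24, 5 parts) = 164

Partitions of n into exactly k parts are in bijection with partitions of n − k into at most k parts (subtract 1 from each part). So p(24, exactly 5) = p(19, parts ≤ 5). Computing via the recurrence p(m, j) = p(m, j−1) + p(m−j, j) gives 164.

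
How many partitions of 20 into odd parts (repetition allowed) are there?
p_odd(20) = 64

Enumerate partitions using only odd parts via the recurrence o(n, m) = o(n, m−2) + o(n−m, m) over odd m, starting from the largest odd part ≤ n. This gives p_odd(20) = 64. (Euler's theorem: equals the count of distinct-part partitions.)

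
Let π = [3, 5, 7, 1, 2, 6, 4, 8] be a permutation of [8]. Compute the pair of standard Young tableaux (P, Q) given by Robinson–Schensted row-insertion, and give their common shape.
P = [1, 2, 4, 8] / [3, 5, 6] / [7];  Q = [1, 2, 3, 8] / [4, 5, 6] / [7];  common shape = (4, 3, 1)

Row-insert the values π_1, π_2, … into P one at a time, bumping the leftmost entry strictly greater than the inserted value down to the next row. The recording tableau Q records, in position (i, j), the step at which that cell was added to P.
  Insert 3 (step 1): P = [3];  Q = [1]
  Insert 5 (step 2): P = [3, 5];  Q = [1, 2]
  Insert 7 (step 3): P = [3, 5, 7];  Q = [1, 2, 3]
  Insert 1 (step 4): P = [1, 5, 7] / [3];  Q = [1, 2, 3] / [4]
  Insert 2 (step 5): P = [1, 2, 7] / [3, 5];  Q = [1, 2, 3] / [4, 5]
  Insert 6 (step 6): P = [1, 2, 6] / [3, 5, 7];  Q = [1, 2, 3] / [4, 5, 6]
  Insert 4 (step 7): P = [1, 2, 4] / [3, 5, 6] / [7];  Q = [1, 2, 3] / [4, 5, 6] / [7]
  Insert 8 (step 8): P = [1, 2, 4, 8] / [3, 5, 6] / [7];  Q = [1, 2, 3, 8] / [4, 5, 6] / [7]
Final shape: (4, 3, 1).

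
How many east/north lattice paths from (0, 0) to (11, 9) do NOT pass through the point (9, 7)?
Number of paths = 99320

Total paths from (0, 0) to (11, 9): C(20, 11) = 167960. Paths through (9, 7): (paths (0, 0) → (9, 7)) × (paths (9, 7) → (11, 9)) = C(16, 9) · C(4, 2) = 11440 · 6 = 68640. Avoidance count = 167960 − 68640 = 99320.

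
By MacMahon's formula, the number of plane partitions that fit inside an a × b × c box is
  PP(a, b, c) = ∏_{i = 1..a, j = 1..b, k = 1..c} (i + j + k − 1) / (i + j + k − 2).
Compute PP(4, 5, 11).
PP(4, 5, 11) = 381644355456

Evaluate the triple product over i = 1..4, j = 1..5, k = 1..11. The factors are (2/1) · (3/2) · (4/3) · (5/4) · (6/5) · (7/6) · (8/7) · (9/8) · … (220 factors total). The numerators and denominators telescope so the product is an integer; carrying out the multiplication exactly gives PP(4, 5, 11) = 381644355456.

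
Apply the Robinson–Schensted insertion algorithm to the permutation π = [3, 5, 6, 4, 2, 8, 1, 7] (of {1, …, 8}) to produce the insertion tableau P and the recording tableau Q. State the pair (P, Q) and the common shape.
P = [1, 4, 6, 7] / [2, 8] / [3] / [5];  Q = [1, 2, 3, 6] / [4, 8] / [5] / [7];  common shape = (4, 2, 1, 1)

Row-insert the values π_1, π_2, … into P one at a time, bumping the leftmost entry strictly greater than the inserted value down to the next row. The recording tableau Q records, in position (i, j), the step at which that cell was added to P.
  Insert 3 (step 1): P = [3];  Q = [1]
  Insert 5 (step 2): P = [3, 5];  Q = [1, 2]
  Insert 6 (step 3): P = [3, 5, 6];  Q = [1, 2, 3]
  Insert 4 (step 4): P = [3, 4, 6] / [5];  Q = [1, 2, 3] / [4]
  Insert 2 (step 5): P = [2, 4, 6] / [3] / [5];  Q = [1, 2, 3] / [4] / [5]
  Insert 8 (step 6): P = [2, 4, 6, 8] / [3] / [5];  Q = [1, 2, 3, 6] / [4] / [5]
  Insert 1 (step 7): P = [1, 4, 6, 8] / [2] / [3] / [5];  Q = [1, 2, 3, 6] / [4] / [5] / [7]
  Insert 7 (step 8): P = [1, 4, 6, 7] / [2, 8] / [3] / [5];  Q = [1, 2, 3, 6] / [4, 8] / [5] / [7]
Final shape: (4, 2, 1, 1).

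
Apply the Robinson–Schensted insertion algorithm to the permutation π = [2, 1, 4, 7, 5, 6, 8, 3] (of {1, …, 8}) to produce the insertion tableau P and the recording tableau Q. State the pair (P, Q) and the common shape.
P = [1, 3, 5, 6, 8] / [2, 4] / [7];  Q = [1, 3, 4, 6, 7] / [2, 5] / [8];  common shape = (5, 2, 1)

Row-insert the values π_1, π_2, … into P one at a time, bumping the leftmost entry strictly greater than the inserted value down to the next row. The recording tableau Q records, in position (i, j), the step at which that cell was added to P.
  Insert 2 (step 1): P = [2];  Q = [1]
  Insert 1 (step 2): P = [1] / [2];  Q = [1] / [2]
  Insert 4 (step 3): P = [1, 4] / [2];  Q = [1, 3] / [2]
  Insert 7 (step 4): P = [1, 4, 7] / [2];  Q = [1, 3, 4] / [2]
  Insert 5 (step 5): P = [1, 4, 5] / [2, 7];  Q = [1, 3, 4] / [2, 5]
  Insert 6 (step 6): P = [1, 4, 5, 6] / [2, 7];  Q = [1, 3, 4, 6] / [2, 5]
  Insert 8 (step 7): P = [1, 4, 5, 6, 8] / [2, 7];  Q = [1, 3, 4, 6, 7] / [2, 5]
  Insert 3 (step 8): P = [1, 3, 5, 6, 8] / [2, 4] / [7];  Q = [1, 3, 4, 6, 7] / [2, 5] / [8]
Final shape: (5, 2, 1).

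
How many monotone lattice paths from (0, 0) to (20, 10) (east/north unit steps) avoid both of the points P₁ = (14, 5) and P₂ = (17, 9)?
Number of paths = 13802599

Inclusion–exclusion. Total paths: C(30, 20) = 30045015. Through P₁: C(19, 14)·C(11, 6) = 5372136. Through P₂: C(26, 17)·C(4, 3) = 12498200. Since P₁ is strictly southwest of P₂, a monotone path through both must visit P₁ then P₂; paths through both = C(19, 14)·C(7, 3)·C(4, 3) = 1627920. Avoid both = 30045015 − 5372136 − 12498200 + 1627920 = 13802599.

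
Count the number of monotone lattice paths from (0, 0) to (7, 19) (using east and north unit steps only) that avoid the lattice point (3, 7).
Number of paths = 439400

Total paths from (0, 0) to (7, 19): C(26, 7) = 657800. Paths through (3, 7): (paths (0, 0) → (3, 7)) × (paths (3, 7) → (7, 19)) = C(10, 3) · C(16, 4) = 120 · 1820 = 218400. Avoidance count = 657800 − 218400 = 439400.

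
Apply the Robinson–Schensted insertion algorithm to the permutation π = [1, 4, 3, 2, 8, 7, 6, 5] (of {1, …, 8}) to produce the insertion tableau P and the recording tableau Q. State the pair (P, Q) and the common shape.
P = [1, 2, 5] / [3, 6] / [4, 7] / [8];  Q = [1, 2, 5] / [3, 6] / [4, 7] / [8];  common shape = (3, 2, 2, 1)

Row-insert the values π_1, π_2, … into P one at a time, bumping the leftmost entry strictly greater than the inserted value down to the next row. The recording tableau Q records, in position (i, j), the step at which that cell was added to P.
  Insert 1 (step 1): P = [1];  Q = [1]
  Insert 4 (step 2): P = [1, 4];  Q = [1, 2]
  Insert 3 (step 3): P = [1, 3] / [4];  Q = [1, 2] / [3]
  Insert 2 (step 4): P = [1, 2] / [3] / [4];  Q = [1, 2] / [3] / [4]
  Insert 8 (step 5): P = [1, 2, 8] / [3] / [4];  Q = [1, 2, 5] / [3] / [4]
  Insert 7 (step 6): P = [1, 2, 7] / [3, 8] / [4];  Q = [1, 2, 5] / [3, 6] / [4]
  Insert 6 (step 7): P = [1, 2, 6] / [3, 7] / [4, 8];  Q = [1, 2, 5] / [3, 6] / [4, 7]
  Insert 5 (step 8): P = [1, 2, 5] / [3, 6] / [4, 7] / [8];  Q = [1, 2, 5] / [3, 6] / [4, 7] / [8]
Final shape: (3, 2, 2, 1).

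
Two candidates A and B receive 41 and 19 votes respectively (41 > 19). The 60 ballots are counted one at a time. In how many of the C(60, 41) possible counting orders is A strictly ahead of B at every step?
Strict-lead orderings = 749760805916430

Total orderings of the 60 votes with 41 for A: C(60, 41) = 2044802197953900. By the Bertrand ballot formula (Cycle Lemma / reflection principle), the number of orderings in which A is strictly ahead of B throughout is (p − q)/(p + q) · C(p + q, p) = (41 − 19)/(41 + 19) · 2044802197953900 = 749760805916430.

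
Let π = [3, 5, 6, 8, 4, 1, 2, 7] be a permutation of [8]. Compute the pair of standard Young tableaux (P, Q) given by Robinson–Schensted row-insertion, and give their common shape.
P = [1, 2, 6, 7] / [3, 4, 8] / [5];  Q = [1, 2, 3, 4] / [5, 7, 8] / [6];  common shape = (4, 3, 1)

Row-insert the values π_1, π_2, … into P one at a time, bumping the leftmost entry strictly greater than the inserted value down to the next row. The recording tableau Q records, in position (i, j), the step at which that cell was added to P.
  Insert 3 (step 1): P = [3];  Q = [1]
  Insert 5 (step 2): P = [3, 5];  Q = [1, 2]
  Insert 6 (step 3): P = [3, 5, 6];  Q = [1, 2, 3]
  Insert 8 (step 4): P = [3, 5, 6, 8];  Q = [1, 2, 3, 4]
  Insert 4 (step 5): P = [3, 4, 6, 8] / [5];  Q = [1, 2, 3, 4] / [5]
  Insert 1 (step 6): P = [1, 4, 6, 8] / [3] / [5];  Q = [1, 2, 3, 4] / [5] / [6]
  Insert 2 (step 7): P = [1, 2, 6, 8] / [3, 4] / [5];  Q = [1, 2, 3, 4] / [5, 7] / [6]
  Insert 7 (step 8): P = [1, 2, 6, 7] / [3, 4, 8] / [5];  Q = [1, 2, 3, 4] / [5, 7, 8] / [6]
Final shape: (4, 3, 1).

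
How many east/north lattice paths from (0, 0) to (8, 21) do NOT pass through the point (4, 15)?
Number of paths = 3478185

Total paths from (0, 0) to (8, 21): C(29, 8) = 4292145. Paths through (4, 15): (paths (0, 0) → (4, 15)) × (paths (4, 15) → (8, 21)) = C(19, 4) · C(10, 4) = 3876 · 210 = 813960. Avoidance count = 4292145 − 813960 = 3478185.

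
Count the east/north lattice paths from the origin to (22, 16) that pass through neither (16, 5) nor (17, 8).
Number of paths = 20700904833

Inclusion–exclusion. Total paths: C(38, 22) = 22239974430. Through P₁: C(21, 16)·C(17, 6) = 251839224. Through P₂: C(25, 17)·C(13, 5) = 1391987025. Since P₁ is strictly southwest of P₂, a monotone path through both must visit P₁ then P₂; paths through both = C(21, 16)·C(4, 1)·C(13, 5) = 104756652. Avoid both = 22239974430 − 251839224 − 1391987025 + 104756652 = 20700904833.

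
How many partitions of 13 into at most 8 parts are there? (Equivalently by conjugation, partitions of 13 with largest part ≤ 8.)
p(13, parts ≤ 8) = 89

Partitions of 13 with all parts ≤ 8: 8+5, 8+4+1, 8+3+2, 8+3+1+1, 8+2+2+1, 8+2+1+1+1, 8+1+1+1+1+1, 7+6, 7+5+1, 7+4+2, 7+4+1+1, 7+3+3, 7+3+2+1, 7+3+1+1+1, 7+2+2+2, 7+2+2+1+1, 7+2+1+1+1+1, 7+1+1+1+1+1+1, 6+6+1, 6+5+2, 6+5+1+1, 6+4+3, 6+4+2+1, 6+4+1+1+1, 6+3+3+1, 6+3+2+2, 6+3+2+1+1, 6+3+1+1+1+1, 6+2+2+2+1, 6+2+2+1+1+1, … (89 total). Count = 89.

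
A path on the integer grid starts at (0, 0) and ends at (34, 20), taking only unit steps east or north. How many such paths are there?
Number of paths = 321387366339585

A monotone lattice path from (0, 0) to (34, 20) consists of 34 east steps and 20 north steps in some order, so it is determined by which 34 of the 54 steps are east. The count is C(54, 34) = 321387366339585.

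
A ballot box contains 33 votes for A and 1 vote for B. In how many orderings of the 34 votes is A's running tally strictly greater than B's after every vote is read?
Strict-lead orderings = 32

Total orderings of the 34 votes with 33 for A: C(34, 33) = 34. By the Bertrand ballot formula (Cycle Lemma / reflection principle), the number of orderings in which A is strictly ahead of B throughout is (p − q)/(p + q) · C(p + q, p) = (33 − 1)/(33 + 1) · 34 = 32.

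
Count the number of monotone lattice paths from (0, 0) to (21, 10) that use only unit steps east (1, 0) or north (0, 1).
Number of paths = 44352165

A monotone lattice path from (0, 0) to (21, 10) consists of 21 east steps and 10 north steps in some order, so it is determined by which 21 of the 31 steps are east. The count is C(31, 21) = 44352165.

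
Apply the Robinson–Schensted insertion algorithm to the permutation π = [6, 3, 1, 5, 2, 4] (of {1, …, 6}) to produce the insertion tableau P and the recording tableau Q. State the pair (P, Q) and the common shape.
P = [1, 2, 4] / [3, 5] / [6];  Q = [1, 4, 6] / [2, 5] / [3];  common shape = (3, 2, 1)

Row-insert the values π_1, π_2, … into P one at a time, bumping the leftmost entry strictly greater than the inserted value down to the next row. The recording tableau Q records, in position (i, j), the step at which that cell was added to P.
  Insert 6 (step 1): P = [6];  Q = [1]
  Insert 3 (step 2): P = [3] / [6];  Q = [1] / [2]
  Insert 1 (step 3): P = [1] / [3] / [6];  Q = [1] / [2] / [3]
  Insert 5 (step 4): P = [1, 5] / [3] / [6];  Q = [1, 4] / [2] / [3]
  Insert 2 (step 5): P = [1, 2] / [3, 5] / [6];  Q = [1, 4] / [2, 5] / [3]
  Insert 4 (step 6): P = [1, 2, 4] / [3, 5] / [6];  Q = [1, 4, 6] / [2, 5] / [3]
Final shape: (3, 2, 1).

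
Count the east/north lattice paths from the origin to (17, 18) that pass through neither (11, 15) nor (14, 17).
Number of paths = 3136886510

Inclusion–exclusion. Total paths: C(35, 17) = 4537567650. Through P₁: C(26, 11)·C(9, 6) = 648997440. Through P₂: C(31, 14)·C(4, 3) = 1060730100. Since P₁ is strictly southwest of P₂, a monotone path through both must visit P₁ then P₂; paths through both = C(26, 11)·C(5, 3)·C(4, 3) = 309046400. Avoid both = 4537567650 − 648997440 − 1060730100 + 309046400 = 3136886510.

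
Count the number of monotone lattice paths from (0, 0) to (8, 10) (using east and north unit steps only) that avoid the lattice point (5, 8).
Number of paths = 30888

Total paths from (0, 0) to (8, 10): C(18, 8) = 43758. Paths through (5, 8): (paths (0, 0) → (5, 8)) × (paths (5, 8) → (8, 10)) = C(13, 5) · C(5, 3) = 1287 · 10 = 12870. Avoidance count = 43758 − 12870 = 30888.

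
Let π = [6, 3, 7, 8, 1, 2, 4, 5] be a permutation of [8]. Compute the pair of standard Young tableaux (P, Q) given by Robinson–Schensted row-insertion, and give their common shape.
P = [1, 2, 4, 5] / [3, 7, 8] / [6];  Q = [1, 3, 4, 8] / [2, 6, 7] / [5];  common shape = (4, 3, 1)

Row-insert the values π_1, π_2, … into P one at a time, bumping the leftmost entry strictly greater than the inserted value down to the next row. The recording tableau Q records, in position (i, j), the step at which that cell was added to P.
  Insert 6 (step 1): P = [6];  Q = [1]
  Insert 3 (step 2): P = [3] / [6];  Q = [1] / [2]
  Insert 7 (step 3): P = [3, 7] / [6];  Q = [1, 3] / [2]
  Insert 8 (step 4): P = [3, 7, 8] / [6];  Q = [1, 3, 4] / [2]
  Insert 1 (step 5): P = [1, 7, 8] / [3] / [6];  Q = [1, 3, 4] / [2] / [5]
  Insert 2 (step 6): P = [1, 2, 8] / [3, 7] / [6];  Q = [1, 3, 4] / [2, 6] / [5]
  Insert 4 (step 7): P = [1, 2, 4] / [3, 7, 8] / [6];  Q = [1, 3, 4] / [2, 6, 7] / [5]
  Insert 5 (step 8): P = [1, 2, 4, 5] / [3, 7, 8] / [6];  Q = [1, 3, 4, 8] / [2, 6, 7] / [5]
Final shape: (4, 3, 1).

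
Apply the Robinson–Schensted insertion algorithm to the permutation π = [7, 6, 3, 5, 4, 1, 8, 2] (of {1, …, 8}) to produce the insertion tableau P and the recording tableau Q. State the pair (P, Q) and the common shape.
P = [1, 2, 8] / [3, 4] / [5] / [6] / [7];  Q = [1, 4, 7] / [2, 8] / [3] / [5] / [6];  common shape = (3, 2, 1, 1, 1)

Row-insert the values π_1, π_2, … into P one at a time, bumping the leftmost entry strictly greater than the inserted value down to the next row. The recording tableau Q records, in position (i, j), the step at which that cell was added to P.
  Insert 7 (step 1): P = [7];  Q = [1]
  Insert 6 (step 2): P = [6] / [7];  Q = [1] / [2]
  Insert 3 (step 3): P = [3] / [6] / [7];  Q = [1] / [2] / [3]
  Insert 5 (step 4): P = [3, 5] / [6] / [7];  Q = [1, 4] / [2] / [3]
  Insert 4 (step 5): P = [3, 4] / [5] / [6] / [7];  Q = [1, 4] / [2] / [3] / [5]
  Insert 1 (step 6): P = [1, 4] / [3] / [5] / [6] / [7];  Q = [1, 4] / [2] / [3] / [5] / [6]
  Insert 8 (step 7): P = [1, 4, 8] / [3] / [5] / [6] / [7];  Q = [1, 4, 7] / [2] / [3] / [5] / [6]
  Insert 2 (step 8): P = [1, 2, 8] / [3, 4] / [5] / [6] / [7];  Q = [1, 4, 7] / [2, 8] / [3] / [5] / [6]
Final shape: (3, 2, 1, 1, 1).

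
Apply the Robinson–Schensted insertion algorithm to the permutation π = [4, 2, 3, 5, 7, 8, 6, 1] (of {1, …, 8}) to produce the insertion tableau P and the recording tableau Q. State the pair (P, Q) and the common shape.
P = [1, 3, 5, 6, 8] / [2, 7] / [4];  Q = [1, 3, 4, 5, 6] / [2, 7] / [8];  common shape = (5, 2, 1)

Row-insert the values π_1, π_2, … into P one at a time, bumping the leftmost entry strictly greater than the inserted value down to the next row. The recording tableau Q records, in position (i, j), the step at which that cell was added to P.
  Insert 4 (step 1): P = [4];  Q = [1]
  Insert 2 (step 2): P = [2] / [4];  Q = [1] / [2]
  Insert 3 (step 3): P = [2, 3] / [4];  Q = [1, 3] / [2]
  Insert 5 (step 4): P = [2, 3, 5] / [4];  Q = [1, 3, 4] / [2]
  Insert 7 (step 5): P = [2, 3, 5, 7] / [4];  Q = [1, 3, 4, 5] / [2]
  Insert 8 (step 6): P = [2, 3, 5, 7, 8] / [4];  Q = [1, 3, 4, 5, 6] / [2]
  Insert 6 (step 7): P = [2, 3, 5, 6, 8] / [4, 7];  Q = [1, 3, 4, 5, 6] / [2, 7]
  Insert 1 (step 8): P = [1, 3, 5, 6, 8] / [2, 7] / [4];  Q = [1, 3, 4, 5, 6] / [2, 7] / [8]
Final shape: (5, 2, 1).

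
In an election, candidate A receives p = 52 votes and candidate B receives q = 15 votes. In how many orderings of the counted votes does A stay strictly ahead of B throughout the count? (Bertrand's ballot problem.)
Strict-lead orderings = 190953626306256

Total orderings of the 67 votes with 52 for A: C(67, 52) = 345780890878896. By the Bertrand ballot formula (Cycle Lemma / reflection principle), the number of orderings in which A is strictly ahead of B throughout is (p − q)/(p + q) · C(p + q, p) = (52 − 15)/(52 + 15) · 345780890878896 = 190953626306256.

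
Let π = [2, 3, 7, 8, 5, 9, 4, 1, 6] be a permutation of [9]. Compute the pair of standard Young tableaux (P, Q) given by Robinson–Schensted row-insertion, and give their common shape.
P = [1, 3, 4, 6, 9] / [2, 8] / [5] / [7];  Q = [1, 2, 3, 4, 6] / [5, 9] / [7] / [8];  common shape = (5, 2, 1, 1)

Row-insert the values π_1, π_2, … into P one at a time, bumping the leftmost entry strictly greater than the inserted value down to the next row. The recording tableau Q records, in position (i, j), the step at which that cell was added to P.
  Insert 2 (step 1): P = [2];  Q = [1]
  Insert 3 (step 2): P = [2, 3];  Q = [1, 2]
  Insert 7 (step 3): P = [2, 3, 7];  Q = [1, 2, 3]
  Insert 8 (step 4): P = [2, 3, 7, 8];  Q = [1, 2, 3, 4]
  Insert 5 (step 5): P = [2, 3, 5, 8] / [7];  Q = [1, 2, 3, 4] / [5]
  Insert 9 (step 6): P = [2, 3, 5, 8, 9] / [7];  Q = [1, 2, 3, 4, 6] / [5]
  Insert 4 (step 7): P = [2, 3, 4, 8, 9] / [5] / [7];  Q = [1, 2, 3, 4, 6] / [5] / [7]
  Insert 1 (step 8): P = [1, 3, 4, 8, 9] / [2] / [5] / [7];  Q = [1, 2, 3, 4, 6] / [5] / [7] / [8]
  Insert 6 (step 9): P = [1, 3, 4, 6, 9] / [2, 8] / [5] / [7];  Q = [1, 2, 3, 4, 6] / [5, 9] / [7] / [8]
Final shape: (5, 2, 1, 1).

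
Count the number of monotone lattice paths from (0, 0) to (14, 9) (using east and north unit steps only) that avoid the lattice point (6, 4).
Number of paths = 546920

Total paths from (0, 0) to (14, 9): C(23, 14) = 817190. Paths through (6, 4): (paths (0, 0) → (6, 4)) × (paths (6, 4) → (14, 9)) = C(10, 6) · C(13, 8) = 210 · 1287 = 270270. Avoidance count = 817190 − 270270 = 546920.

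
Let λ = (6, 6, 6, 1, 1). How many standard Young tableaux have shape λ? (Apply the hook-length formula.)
# SYT of shape (6, 6, 6, 1, 1) = 7759752

Hook-length formula: f^λ = n! / Π hook(c), product over all cells c of the Young diagram. For λ = (6, 6, 6, 1, 1), n = 20 boxes. Hook lengths by row (left-to-right, top-to-bottom): [10, 7, 6, 5, 4, 3]; [9, 6, 5, 4, 3, 2]; [8, 5, 4, 3, 2, 1]; [2]; [1]. Product of hooks = 313528320000. So f^λ = 20! / 313528320000 = 2432902008176640000 / 313528320000 = 7759752.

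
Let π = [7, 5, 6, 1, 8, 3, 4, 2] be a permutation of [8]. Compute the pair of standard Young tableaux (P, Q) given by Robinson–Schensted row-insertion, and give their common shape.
P = [1, 2, 4] / [3, 6, 8] / [5] / [7];  Q = [1, 3, 5] / [2, 6, 7] / [4] / [8];  common shape = (3, 3, 1, 1)

Row-insert the values π_1, π_2, … into P one at a time, bumping the leftmost entry strictly greater than the inserted value down to the next row. The recording tableau Q records, in position (i, j), the step at which that cell was added to P.
  Insert 7 (step 1): P = [7];  Q = [1]
  Insert 5 (step 2): P = [5] / [7];  Q = [1] / [2]
  Insert 6 (step 3): P = [5, 6] / [7];  Q = [1, 3] / [2]
  Insert 1 (step 4): P = [1, 6] / [5] / [7];  Q = [1, 3] / [2] / [4]
  Insert 8 (step 5): P = [1, 6, 8] / [5] / [7];  Q = [1, 3, 5] / [2] / [4]
  Insert 3 (step 6): P = [1, 3, 8] / [5, 6] / [7];  Q = [1, 3, 5] / [2, 6] / [4]
  Insert 4 (step 7): P = [1, 3, 4] / [5, 6, 8] / [7];  Q = [1, 3, 5] / [2, 6, 7] / [4]
  Insert 2 (step 8): P = [1, 2, 4] / [3, 6, 8] / [5] / [7];  Q = [1, 3, 5] / [2, 6, 7] / [4] / [8]
Final shape: (3, 3, 1, 1).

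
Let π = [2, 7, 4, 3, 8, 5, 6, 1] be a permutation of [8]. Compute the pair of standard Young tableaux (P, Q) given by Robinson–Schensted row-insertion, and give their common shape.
P = [1, 3, 5, 6] / [2, 8] / [4] / [7];  Q = [1, 2, 5, 7] / [3, 6] / [4] / [8];  common shape = (4, 2, 1, 1)

Row-insert the values π_1, π_2, … into P one at a time, bumping the leftmost entry strictly greater than the inserted value down to the next row. The recording tableau Q records, in position (i, j), the step at which that cell was added to P.
  Insert 2 (step 1): P = [2];  Q = [1]
  Insert 7 (step 2): P = [2, 7];  Q = [1, 2]
  Insert 4 (step 3): P = [2, 4] / [7];  Q = [1, 2] / [3]
  Insert 3 (step 4): P = [2, 3] / [4] / [7];  Q = [1, 2] / [3] / [4]
  Insert 8 (step 5): P = [2, 3, 8] / [4] / [7];  Q = [1, 2, 5] / [3] / [4]
  Insert 5 (step 6): P = [2, 3, 5] / [4, 8] / [7];  Q = [1, 2, 5] / [3, 6] / [4]
  Insert 6 (step 7): P = [2, 3, 5, 6] / [4, 8] / [7];  Q = [1, 2, 5, 7] / [3, 6] / [4]
  Insert 1 (step 8): P = [1, 3, 5, 6] / [2, 8] / [4] / [7];  Q = [1, 2, 5, 7] / [3, 6] / [4] / [8]
Final shape: (4, 2, 1, 1).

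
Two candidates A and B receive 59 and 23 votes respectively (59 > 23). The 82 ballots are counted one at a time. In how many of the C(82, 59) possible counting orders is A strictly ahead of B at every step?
Strict-lead orderings = 58209948451105027200

Total orderings of the 82 votes with 59 for A: C(82, 59) = 132589327027517006400. By the Bertrand ballot formula (Cycle Lemma / reflection principle), the number of orderings in which A is strictly ahead of B throughout is (p − q)/(p + q) · C(p + q, p) = (59 − 23)/(59 + 23) · 132589327027517006400 = 58209948451105027200.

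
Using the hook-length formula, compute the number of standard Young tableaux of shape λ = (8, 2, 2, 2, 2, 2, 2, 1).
# SYT of shape (8, 2, 2, 2, 2, 2, 2, 1) = 25069968

Hook-length formula: f^λ = n! / Π hook(c), product over all cells c of the Young diagram. For λ = (8, 2, 2, 2, 2, 2, 2, 1), n = 21 boxes. Hook lengths by row (left-to-right, top-to-bottom): [15, 13, 6, 5, 4, 3, 2, 1]; [8, 6]; [7, 5]; [6, 4]; [5, 3]; [4, 2]; [3, 1]; [1]. Product of hooks = 2037934080000. So f^λ = 21! / 2037934080000 = 51090942171709440000 / 2037934080000 = 25069968.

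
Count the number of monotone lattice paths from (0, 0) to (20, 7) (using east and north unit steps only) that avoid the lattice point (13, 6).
Number of paths = 670974

Total paths from (0, 0) to (20, 7): C(27, 20) = 888030. Paths through (13, 6): (paths (0, 0) → (13, 6)) × (paths (13, 6) → (20, 7)) = C(19, 13) · C(8, 7) = 27132 · 8 = 217056. Avoidance count = 888030 − 217056 = 670974.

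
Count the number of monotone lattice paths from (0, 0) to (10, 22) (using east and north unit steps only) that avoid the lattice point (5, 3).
Number of paths = 62132016

Total paths from (0, 0) to (10, 22): C(32, 10) = 64512240. Paths through (5, 3): (paths (0, 0) → (5, 3)) × (paths (5, 3) → (10, 22)) = C(8, 5) · C(24, 5) = 56 · 42504 = 2380224. Avoidance count = 64512240 − 2380224 = 62132016.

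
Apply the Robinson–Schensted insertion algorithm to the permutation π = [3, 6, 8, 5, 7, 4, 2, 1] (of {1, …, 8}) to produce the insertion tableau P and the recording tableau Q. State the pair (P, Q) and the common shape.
P = [1, 4, 7] / [2, 8] / [3] / [5] / [6];  Q = [1, 2, 3] / [4, 5] / [6] / [7] / [8];  common shape = (3, 2, 1, 1, 1)

Row-insert the values π_1, π_2, … into P one at a time, bumping the leftmost entry strictly greater than the inserted value down to the next row. The recording tableau Q records, in position (i, j), the step at which that cell was added to P.
  Insert 3 (step 1): P = [3];  Q = [1]
  Insert 6 (step 2): P = [3, 6];  Q = [1, 2]
  Insert 8 (step 3): P = [3, 6, 8];  Q = [1, 2, 3]
  Insert 5 (step 4): P = [3, 5, 8] / [6];  Q = [1, 2, 3] / [4]
  Insert 7 (step 5): P = [3, 5, 7] / [6, 8];  Q = [1, 2, 3] / [4, 5]
  Insert 4 (step 6): P = [3, 4, 7] / [5, 8] / [6];  Q = [1, 2, 3] / [4, 5] / [6]
  Insert 2 (step 7): P = [2, 4, 7] / [3, 8] / [5] / [6];  Q = [1, 2, 3] / [4, 5] / [6] / [7]
  Insert 1 (step 8): P = [1, 4, 7] / [2, 8] / [3] / [5] / [6];  Q = [1, 2, 3] / [4, 5] / [6] / [7] / [8]
Final shape: (3, 2, 1, 1, 1).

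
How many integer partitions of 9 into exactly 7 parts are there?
p(9, 7 parts) = 2

Partitions of n into exactly k parts ↔ partitions of n − k into at most k parts (subtract 1 from each part). For n = 9, k = 7, the partitions are: 3+1+1+1+1+1+1, 2+2+1+1+1+1+1. Count = 2.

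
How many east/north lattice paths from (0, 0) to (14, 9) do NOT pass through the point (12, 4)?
Number of paths = 778970

Total paths from (0, 0) to (14, 9): C(23, 14) = 817190. Paths through (12, 4): (paths (0, 0) → (12, 4)) × (paths (12, 4) → (14, 9)) = C(16, 12) · C(7, 2) = 1820 · 21 = 38220. Avoidance count = 817190 − 38220 = 778970.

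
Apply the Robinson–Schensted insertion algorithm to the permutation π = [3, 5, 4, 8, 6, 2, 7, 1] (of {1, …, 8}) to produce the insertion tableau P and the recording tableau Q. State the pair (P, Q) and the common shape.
P = [1, 4, 6, 7] / [2, 8] / [3] / [5];  Q = [1, 2, 4, 7] / [3, 5] / [6] / [8];  common shape = (4, 2, 1, 1)

Row-insert the values π_1, π_2, … into P one at a time, bumping the leftmost entry strictly greater than the inserted value down to the next row. The recording tableau Q records, in position (i, j), the step at which that cell was added to P.
  Insert 3 (step 1): P = [3];  Q = [1]
  Insert 5 (step 2): P = [3, 5];  Q = [1, 2]
  Insert 4 (step 3): P = [3, 4] / [5];  Q = [1, 2] / [3]
  Insert 8 (step 4): P = [3, 4, 8] / [5];  Q = [1, 2, 4] / [3]
  Insert 6 (step 5): P = [3, 4, 6] / [5, 8];  Q = [1, 2, 4] / [3, 5]
  Insert 2 (step 6): P = [2, 4, 6] / [3, 8] / [5];  Q = [1, 2, 4] / [3, 5] / [6]
  Insert 7 (step 7): P = [2, 4, 6, 7] / [3, 8] / [5];  Q = [1, 2, 4, 7] / [3, 5] / [6]
  Insert 1 (step 8): P = [1, 4, 6, 7] / [2, 8] / [3] / [5];  Q = [1, 2, 4, 7] / [3, 5] / [6] / [8]
Final shape: (4, 2, 1, 1).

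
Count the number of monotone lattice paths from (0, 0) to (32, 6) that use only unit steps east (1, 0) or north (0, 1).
Number of paths = 2760681

A monotone lattice path from (0, 0) to (32, 6) consists of 32 east steps and 6 north steps in some order, so it is determined by which 32 of the 38 steps are east. The count is C(38, 32) = 2760681.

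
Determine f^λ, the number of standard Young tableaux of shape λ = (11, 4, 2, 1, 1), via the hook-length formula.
# SYT of shape (11, 4, 2, 1, 1) = 3325608

Hook-length formula: f^λ = n! / Π hook(c), product over all cells c of the Young diagram. For λ = (11, 4, 2, 1, 1), n = 19 boxes. Hook lengths by row (left-to-right, top-to-bottom): [15, 12, 10, 9, 7, 6, 5, 4, 3, 2, 1]; [7, 4, 2, 1]; [4, 1]; [2]; [1]. Product of hooks = 36578304000. So f^λ = 19! / 36578304000 = 121645100408832000 / 36578304000 = 3325608.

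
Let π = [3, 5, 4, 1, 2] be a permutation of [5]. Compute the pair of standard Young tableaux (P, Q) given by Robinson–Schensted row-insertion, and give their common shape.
P = [1, 2] / [3, 4] / [5];  Q = [1, 2] / [3, 5] / [4];  common shape = (2, 2, 1)

Row-insert the values π_1, π_2, … into P one at a time, bumping the leftmost entry strictly greater than the inserted value down to the next row. The recording tableau Q records, in position (i, j), the step at which that cell was added to P.
  Insert 3 (step 1): P = [3];  Q = [1]
  Insert 5 (step 2): P = [3, 5];  Q = [1, 2]
  Insert 4 (step 3): P = [3, 4] / [5];  Q = [1, 2] / [3]
  Insert 1 (step 4): P = [1, 4] / [3] / [5];  Q = [1, 2] / [3] / [4]
  Insert 2 (step 5): P = [1, 2] / [3, 4] / [5];  Q = [1, 2] / [3, 5] / [4]
Final shape: (2, 2, 1).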